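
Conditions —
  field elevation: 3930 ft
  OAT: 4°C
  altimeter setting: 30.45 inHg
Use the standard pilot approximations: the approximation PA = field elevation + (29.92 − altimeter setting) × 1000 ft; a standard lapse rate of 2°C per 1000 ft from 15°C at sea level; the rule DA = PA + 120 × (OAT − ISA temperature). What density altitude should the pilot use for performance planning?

Pressure altitude = 3930 + (29.92 − 30.45) × 1000 = 3930 + (-530) = 3400 ft.
ISA temperature at 3400 ft = 15 − 2 × (3400/1000) = 8.2°C.
ISA deviation = 4 − 8.2 = -4.2°C.
Density altitude = 3400 + 120 × (-4.2) = 2896 ft.

2896 ft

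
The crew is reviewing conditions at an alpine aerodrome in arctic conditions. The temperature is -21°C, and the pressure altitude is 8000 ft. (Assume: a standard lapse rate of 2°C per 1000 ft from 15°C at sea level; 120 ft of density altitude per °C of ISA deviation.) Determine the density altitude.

ISA temperature at 8000 ft = 15 − 2 × (8000/1000) = -1°C.
ISA deviation = -21 − (-1) = -20°C.
Density altitude = 8000 + 120 × (-20) = 8000 + (-2400) = 5600 ft.

5600 ft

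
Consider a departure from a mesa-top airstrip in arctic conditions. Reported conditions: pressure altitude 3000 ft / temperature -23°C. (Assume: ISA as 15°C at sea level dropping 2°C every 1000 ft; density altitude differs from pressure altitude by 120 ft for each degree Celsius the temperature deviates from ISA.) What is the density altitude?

-840 ft

ISA temperature at 3000 ft = 15 − 2 × (3000/1000) = 9°C.
ISA deviation = -23 − 9 = -32°C.
Density altitude = 3000 + 120 × (-32) = 3000 + (-3840) = -840 ft.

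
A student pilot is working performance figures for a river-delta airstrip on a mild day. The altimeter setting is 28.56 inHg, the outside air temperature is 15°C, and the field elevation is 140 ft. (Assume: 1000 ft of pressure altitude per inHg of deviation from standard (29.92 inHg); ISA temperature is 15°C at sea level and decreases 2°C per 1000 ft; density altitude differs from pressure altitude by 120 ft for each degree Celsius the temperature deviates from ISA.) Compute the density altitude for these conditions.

1860 ft

Pressure altitude = 140 + (29.92 − 28.56) × 1000 = 140 + (+1360) = 1500 ft.
ISA temperature at 1500 ft = 15 − 2 × (1500/1000) = 12°C.
ISA deviation = 15 − 12 = +3°C.
Density altitude = 1500 + 120 × (3) = 1860 ft.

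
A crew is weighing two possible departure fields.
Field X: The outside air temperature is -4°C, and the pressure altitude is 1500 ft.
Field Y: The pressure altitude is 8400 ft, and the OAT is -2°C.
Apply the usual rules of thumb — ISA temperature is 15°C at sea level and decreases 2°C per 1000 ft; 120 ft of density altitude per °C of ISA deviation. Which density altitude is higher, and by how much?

Field X: ISA temp = 12°C, deviation -16°C, DA = 1500 + 120 × (-16) = -420 ft.
Field Y: ISA temp = -1.8°C, deviation -0.2°C, DA = 8400 + 120 × (-0.2) = 8376 ft.
Field Y is higher by 8376 − (-420) = 8796 ft.

Field Y by 8796 ft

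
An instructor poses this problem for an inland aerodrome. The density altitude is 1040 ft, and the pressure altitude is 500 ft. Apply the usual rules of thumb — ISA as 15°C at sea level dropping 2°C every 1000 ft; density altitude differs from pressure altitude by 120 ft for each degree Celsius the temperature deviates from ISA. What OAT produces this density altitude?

Density altitude − pressure altitude = 1040 − 500 = +540 ft.
At 120 ft/°C that is an ISA deviation of 540/120 = +4.5°C.
ISA temperature at 500 ft = 15 − 2 × (500/1000) = 14°C.
OAT = ISA + deviation = 14 + (+4.5) = 18.5°C.

18.5°C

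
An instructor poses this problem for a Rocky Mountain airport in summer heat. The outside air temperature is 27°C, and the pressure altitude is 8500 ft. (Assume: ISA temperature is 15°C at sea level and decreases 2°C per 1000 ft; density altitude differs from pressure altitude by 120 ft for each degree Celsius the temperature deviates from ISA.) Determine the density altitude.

11980 ft

ISA temperature at 8500 ft = 15 − 2 × (8500/1000) = -2°C.
ISA deviation = 27 − (-2) = +29°C.
Density altitude = 8500 + 120 × (29) = 8500 + (+3480) = 11980 ft.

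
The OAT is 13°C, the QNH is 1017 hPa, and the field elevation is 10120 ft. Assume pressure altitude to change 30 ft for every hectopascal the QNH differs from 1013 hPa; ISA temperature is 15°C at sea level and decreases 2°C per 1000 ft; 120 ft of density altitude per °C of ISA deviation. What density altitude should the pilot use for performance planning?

Pressure altitude = 10120 + (1013 − 1017) × 30 = 10120 + (-120) = 10000 ft.
ISA temperature at 10000 ft = 15 − 2 × (10000/1000) = -5°C.
ISA deviation = 13 − (-5) = +18°C.
Density altitude = 10000 + 120 × (18) = 12160 ft.

12160 ft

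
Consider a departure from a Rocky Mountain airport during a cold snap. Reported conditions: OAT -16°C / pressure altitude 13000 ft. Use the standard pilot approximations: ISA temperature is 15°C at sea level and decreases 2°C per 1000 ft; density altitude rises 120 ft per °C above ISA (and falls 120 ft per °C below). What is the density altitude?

ISA temperature at 13000 ft = 15 − 2 × (13000/1000) = -11°C.
ISA deviation = -16 − (-11) = -5°C.
Density altitude = 13000 + 120 × (-5) = 13000 + (-600) = 12400 ft.

12400 ft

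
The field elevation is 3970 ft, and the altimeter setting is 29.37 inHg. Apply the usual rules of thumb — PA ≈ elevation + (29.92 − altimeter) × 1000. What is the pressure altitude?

Pressure correction = (29.92 − 29.37) × 1000 = +550 ft.
Pressure altitude = 3970 + (+550) = 4520 ft.

4520 ft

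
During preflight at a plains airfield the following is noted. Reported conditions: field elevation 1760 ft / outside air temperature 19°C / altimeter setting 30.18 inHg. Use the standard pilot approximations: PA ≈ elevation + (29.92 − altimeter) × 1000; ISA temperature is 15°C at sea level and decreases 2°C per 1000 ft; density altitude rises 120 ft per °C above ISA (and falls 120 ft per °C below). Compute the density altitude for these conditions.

Pressure altitude = 1760 + (29.92 − 30.18) × 1000 = 1760 + (-260) = 1500 ft.
ISA temperature at 1500 ft = 15 − 2 × (1500/1000) = 12°C.
ISA deviation = 19 − 12 = +7°C.
Density altitude = 1500 + 120 × (7) = 2340 ft.

2340 ft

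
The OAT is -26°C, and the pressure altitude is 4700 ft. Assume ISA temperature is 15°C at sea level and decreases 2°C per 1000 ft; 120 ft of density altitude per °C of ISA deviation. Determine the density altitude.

908 ft

ISA temperature at 4700 ft = 15 − 2 × (4700/1000) = 5.6°C.
ISA deviation = -26 − 5.6 = -31.6°C.
Density altitude = 4700 + 120 × (-31.6) = 4700 + (-3792) = 908 ft.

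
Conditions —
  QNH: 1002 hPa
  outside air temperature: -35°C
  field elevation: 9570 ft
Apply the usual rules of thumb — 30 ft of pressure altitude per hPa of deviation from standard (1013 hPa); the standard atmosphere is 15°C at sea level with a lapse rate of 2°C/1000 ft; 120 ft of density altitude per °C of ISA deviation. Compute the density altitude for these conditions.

6276 ft

Pressure altitude = 9570 + (1013 − 1002) × 30 = 9570 + (+330) = 9900 ft.
ISA temperature at 9900 ft = 15 − 2 × (9900/1000) = -4.8°C.
ISA deviation = -35 − (-4.8) = -30.2°C.
Density altitude = 9900 + 120 × (-30.2) = 6276 ft.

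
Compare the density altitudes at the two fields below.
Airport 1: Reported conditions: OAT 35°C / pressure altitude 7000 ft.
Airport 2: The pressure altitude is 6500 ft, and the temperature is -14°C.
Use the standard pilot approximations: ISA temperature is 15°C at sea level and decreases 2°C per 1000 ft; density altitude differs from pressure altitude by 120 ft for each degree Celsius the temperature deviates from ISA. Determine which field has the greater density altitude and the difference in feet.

Airport 1: ISA temp = 1°C, deviation +34°C, DA = 7000 + 120 × 34 = 11080 ft.
Airport 2: ISA temp = 2°C, deviation -16°C, DA = 6500 + 120 × (-16) = 4580 ft.
Airport 1 is higher by 11080 − 4580 = 6500 ft.

Airport 1 by 6500 ft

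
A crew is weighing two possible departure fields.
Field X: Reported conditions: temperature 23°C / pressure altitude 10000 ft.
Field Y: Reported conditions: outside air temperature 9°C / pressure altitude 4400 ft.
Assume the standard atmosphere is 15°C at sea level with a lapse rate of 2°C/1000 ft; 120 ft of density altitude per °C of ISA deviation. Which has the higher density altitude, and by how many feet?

Field X: ISA temp = -5°C, deviation +28°C, DA = 10000 + 120 × 28 = 13360 ft.
Field Y: ISA temp = 6.2°C, deviation +2.8°C, DA = 4400 + 120 × 2.8 = 4736 ft.
Field X is higher by 13360 − 4736 = 8624 ft.

Field X by 8624 ft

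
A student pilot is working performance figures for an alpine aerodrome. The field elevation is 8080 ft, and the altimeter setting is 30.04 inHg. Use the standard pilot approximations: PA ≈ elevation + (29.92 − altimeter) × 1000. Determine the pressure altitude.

7960 ft

Pressure correction = (29.92 − 30.04) × 1000 = -120 ft.
Pressure altitude = 8080 + (-120) = 7960 ft.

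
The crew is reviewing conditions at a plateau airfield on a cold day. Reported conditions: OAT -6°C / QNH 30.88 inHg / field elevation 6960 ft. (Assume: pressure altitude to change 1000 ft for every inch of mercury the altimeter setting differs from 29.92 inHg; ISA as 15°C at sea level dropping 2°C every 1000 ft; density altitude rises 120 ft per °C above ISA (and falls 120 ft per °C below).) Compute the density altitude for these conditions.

Pressure altitude = 6960 + (29.92 − 30.88) × 1000 = 6960 + (-960) = 6000 ft.
ISA temperature at 6000 ft = 15 − 2 × (6000/1000) = 3°C.
ISA deviation = -6 − 3 = -9°C.
Density altitude = 6000 + 120 × (-9) = 4920 ft.

4920 ft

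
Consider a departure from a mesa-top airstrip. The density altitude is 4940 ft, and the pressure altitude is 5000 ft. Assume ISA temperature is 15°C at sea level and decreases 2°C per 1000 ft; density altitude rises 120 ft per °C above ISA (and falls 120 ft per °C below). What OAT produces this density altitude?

4.5°C

Density altitude − pressure altitude = 4940 − 5000 = -60 ft.
At 120 ft/°C that is an ISA deviation of -60/120 = -0.5°C.
ISA temperature at 5000 ft = 15 − 2 × (5000/1000) = 5°C.
OAT = ISA + deviation = 5 + (-0.5) = 4.5°C.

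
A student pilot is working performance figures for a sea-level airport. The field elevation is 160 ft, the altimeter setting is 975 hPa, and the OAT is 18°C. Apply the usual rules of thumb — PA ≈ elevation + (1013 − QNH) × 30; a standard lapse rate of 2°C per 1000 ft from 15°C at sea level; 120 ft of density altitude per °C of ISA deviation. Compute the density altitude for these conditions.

1972 ft

Pressure altitude = 160 + (1013 − 975) × 30 = 160 + (+1140) = 1300 ft.
ISA temperature at 1300 ft = 15 − 2 × (1300/1000) = 12.4°C.
ISA deviation = 18 − 12.4 = +5.6°C.
Density altitude = 1300 + 120 × (5.6) = 1972 ft.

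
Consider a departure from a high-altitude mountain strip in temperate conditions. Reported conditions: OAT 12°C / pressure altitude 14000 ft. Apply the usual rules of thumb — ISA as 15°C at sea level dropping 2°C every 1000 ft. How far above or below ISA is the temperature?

ISA temperature at 14000 ft = 15 − 2 × (14000/1000) = -13°C.
Deviation = OAT − ISA = 12 − (-13) = +25°C.

ISA+25°C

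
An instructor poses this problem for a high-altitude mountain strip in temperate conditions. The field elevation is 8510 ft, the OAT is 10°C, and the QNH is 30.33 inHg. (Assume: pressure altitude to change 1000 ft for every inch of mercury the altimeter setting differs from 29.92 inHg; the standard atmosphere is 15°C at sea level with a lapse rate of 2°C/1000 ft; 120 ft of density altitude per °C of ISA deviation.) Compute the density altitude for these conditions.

Pressure altitude = 8510 + (29.92 − 30.33) × 1000 = 8510 + (-410) = 8100 ft.
ISA temperature at 8100 ft = 15 − 2 × (8100/1000) = -1.2°C.
ISA deviation = 10 − (-1.2) = +11.2°C.
Density altitude = 8100 + 120 × (11.2) = 9444 ft.

9444 ft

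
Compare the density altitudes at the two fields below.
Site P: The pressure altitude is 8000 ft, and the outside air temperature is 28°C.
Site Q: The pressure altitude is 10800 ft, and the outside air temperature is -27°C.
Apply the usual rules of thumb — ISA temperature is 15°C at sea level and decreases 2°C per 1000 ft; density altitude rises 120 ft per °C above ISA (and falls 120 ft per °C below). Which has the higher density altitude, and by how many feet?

Site P by 3128 ft

Site P: ISA temp = -1°C, deviation +29°C, DA = 8000 + 120 × 29 = 11480 ft.
Site Q: ISA temp = -6.6°C, deviation -20.4°C, DA = 10800 + 120 × (-20.4) = 8352 ft.
Site P is higher by 11480 − 8352 = 3128 ft.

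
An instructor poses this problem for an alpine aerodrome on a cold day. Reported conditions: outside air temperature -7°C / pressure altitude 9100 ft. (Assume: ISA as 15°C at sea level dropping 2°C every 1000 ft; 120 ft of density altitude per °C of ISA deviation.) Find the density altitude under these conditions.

ISA temperature at 9100 ft = 15 − 2 × (9100/1000) = -3.2°C.
ISA deviation = -7 − (-3.2) = -3.8°C.
Density altitude = 9100 + 120 × (-3.8) = 9100 + (-456) = 8644 ft.

8644 ft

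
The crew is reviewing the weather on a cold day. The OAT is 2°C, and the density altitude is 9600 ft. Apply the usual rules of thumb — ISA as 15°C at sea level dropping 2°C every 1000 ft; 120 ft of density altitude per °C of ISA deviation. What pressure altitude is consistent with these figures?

9000 ft

DA = PA + 120 × (OAT − (15 − 2·PA/1000)) = PA + 120·OAT − 1800 + 0.24·PA = 1.24·PA + 120·OAT − 1800.
So 1.24·PA = 9600 − 120 × 2 + 1800 = 11160.
PA = 11160 / 1.24 = 9000 ft.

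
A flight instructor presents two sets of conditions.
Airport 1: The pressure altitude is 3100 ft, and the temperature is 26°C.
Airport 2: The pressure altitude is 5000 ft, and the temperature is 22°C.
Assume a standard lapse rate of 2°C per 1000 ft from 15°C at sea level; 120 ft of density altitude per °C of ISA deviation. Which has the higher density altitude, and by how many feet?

Airport 2 by 1876 ft

Airport 1: ISA temp = 8.8°C, deviation +17.2°C, DA = 3100 + 120 × 17.2 = 5164 ft.
Airport 2: ISA temp = 5°C, deviation +17°C, DA = 5000 + 120 × 17 = 7040 ft.
Airport 2 is higher by 7040 − 5164 = 1876 ft.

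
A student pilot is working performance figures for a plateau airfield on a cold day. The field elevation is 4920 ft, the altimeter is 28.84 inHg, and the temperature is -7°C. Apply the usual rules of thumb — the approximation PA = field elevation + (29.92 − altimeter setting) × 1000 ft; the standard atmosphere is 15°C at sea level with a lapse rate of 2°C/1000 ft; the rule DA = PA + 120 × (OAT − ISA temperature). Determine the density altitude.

Pressure altitude = 4920 + (29.92 − 28.84) × 1000 = 4920 + (+1080) = 6000 ft.
ISA temperature at 6000 ft = 15 − 2 × (6000/1000) = 3°C.
ISA deviation = -7 − 3 = -10°C.
Density altitude = 6000 + 120 × (-10) = 4800 ft.

4800 ft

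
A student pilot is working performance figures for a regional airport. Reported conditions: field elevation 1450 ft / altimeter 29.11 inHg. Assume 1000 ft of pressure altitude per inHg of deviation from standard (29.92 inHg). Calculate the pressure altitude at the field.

Pressure correction = (29.92 − 29.11) × 1000 = +810 ft.
Pressure altitude = 1450 + (+810) = 2260 ft.

2260 ft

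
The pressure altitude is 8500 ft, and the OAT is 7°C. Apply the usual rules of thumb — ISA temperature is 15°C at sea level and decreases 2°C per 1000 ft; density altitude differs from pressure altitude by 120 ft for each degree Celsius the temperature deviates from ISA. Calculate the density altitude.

ISA temperature at 8500 ft = 15 − 2 × (8500/1000) = -2°C.
ISA deviation = 7 − (-2) = +9°C.
Density altitude = 8500 + 120 × (9) = 8500 + (+1080) = 9580 ft.

9580 ft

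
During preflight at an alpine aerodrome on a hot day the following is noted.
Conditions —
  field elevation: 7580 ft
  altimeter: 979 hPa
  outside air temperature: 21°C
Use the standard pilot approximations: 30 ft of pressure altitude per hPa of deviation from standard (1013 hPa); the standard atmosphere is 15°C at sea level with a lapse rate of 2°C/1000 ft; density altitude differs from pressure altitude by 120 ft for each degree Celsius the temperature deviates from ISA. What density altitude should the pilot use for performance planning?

Pressure altitude = 7580 + (1013 − 979) × 30 = 7580 + (+1020) = 8600 ft.
ISA temperature at 8600 ft = 15 − 2 × (8600/1000) = -2.2°C.
ISA deviation = 21 − (-2.2) = +23.2°C.
Density altitude = 8600 + 120 × (23.2) = 11384 ft.

11384 ft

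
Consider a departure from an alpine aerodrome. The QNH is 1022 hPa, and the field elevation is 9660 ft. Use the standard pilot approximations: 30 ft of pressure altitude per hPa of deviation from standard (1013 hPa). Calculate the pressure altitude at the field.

9390 ft

Pressure correction = (1013 − 1022) × 30 = -270 ft.
Pressure altitude = 9660 + (-270) = 9390 ft.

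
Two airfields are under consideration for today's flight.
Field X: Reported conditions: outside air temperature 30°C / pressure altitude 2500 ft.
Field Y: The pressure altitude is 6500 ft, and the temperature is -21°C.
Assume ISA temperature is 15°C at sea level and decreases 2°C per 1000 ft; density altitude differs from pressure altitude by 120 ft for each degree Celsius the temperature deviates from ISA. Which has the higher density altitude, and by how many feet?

Field X by 1160 ft

Field X: ISA temp = 10°C, deviation +20°C, DA = 2500 + 120 × 20 = 4900 ft.
Field Y: ISA temp = 2°C, deviation -23°C, DA = 6500 + 120 × (-23) = 3740 ft.
Field X is higher by 4900 − 3740 = 1160 ft.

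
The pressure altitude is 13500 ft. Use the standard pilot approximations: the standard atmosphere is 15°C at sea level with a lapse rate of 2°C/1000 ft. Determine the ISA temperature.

-12°C

ISA temperature = 15 − 2 × (13500/1000) = 15 − 27 = -12°C.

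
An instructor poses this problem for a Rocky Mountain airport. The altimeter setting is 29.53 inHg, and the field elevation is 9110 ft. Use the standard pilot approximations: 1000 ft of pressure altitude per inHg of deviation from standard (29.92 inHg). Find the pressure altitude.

Pressure correction = (29.92 − 29.53) × 1000 = +390 ft.
Pressure altitude = 9110 + (+390) = 9500 ft.

9500 ft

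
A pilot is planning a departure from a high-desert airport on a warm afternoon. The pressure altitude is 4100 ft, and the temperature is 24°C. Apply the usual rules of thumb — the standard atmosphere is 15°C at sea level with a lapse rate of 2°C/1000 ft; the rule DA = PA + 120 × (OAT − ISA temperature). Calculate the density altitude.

6164 ft

ISA temperature at 4100 ft = 15 − 2 × (4100/1000) = 6.8°C.
ISA deviation = 24 − 6.8 = +17.2°C.
Density altitude = 4100 + 120 × (17.2) = 4100 + (+2064) = 6164 ft.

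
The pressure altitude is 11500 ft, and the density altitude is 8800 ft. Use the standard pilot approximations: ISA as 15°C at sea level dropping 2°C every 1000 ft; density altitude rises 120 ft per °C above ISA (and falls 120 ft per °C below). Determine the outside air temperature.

Density altitude − pressure altitude = 8800 − 11500 = -2700 ft.
At 120 ft/°C that is an ISA deviation of -2700/120 = -22.5°C.
ISA temperature at 11500 ft = 15 − 2 × (11500/1000) = -8°C.
OAT = ISA + deviation = -8 + (-22.5) = -30.5°C.

-30.5°C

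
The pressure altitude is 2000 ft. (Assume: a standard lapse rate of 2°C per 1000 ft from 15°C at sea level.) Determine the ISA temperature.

ISA temperature = 15 − 2 × (2000/1000) = 15 − 4 = 11°C.

11°C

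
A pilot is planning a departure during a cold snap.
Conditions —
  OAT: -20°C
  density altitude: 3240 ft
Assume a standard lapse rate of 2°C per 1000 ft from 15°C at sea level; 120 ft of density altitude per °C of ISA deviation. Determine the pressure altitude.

6000 ft

DA = PA + 120 × (OAT − (15 − 2·PA/1000)) = PA + 120·OAT − 1800 + 0.24·PA = 1.24·PA + 120·OAT − 1800.
So 1.24·PA = 3240 − 120 × (-20) + 1800 = 7440.
PA = 7440 / 1.24 = 6000 ft.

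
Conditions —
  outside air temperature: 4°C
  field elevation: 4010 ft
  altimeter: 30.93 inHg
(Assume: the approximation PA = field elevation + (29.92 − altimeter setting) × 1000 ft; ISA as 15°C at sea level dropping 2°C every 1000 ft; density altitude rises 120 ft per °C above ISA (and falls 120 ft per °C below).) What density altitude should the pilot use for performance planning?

Pressure altitude = 4010 + (29.92 − 30.93) × 1000 = 4010 + (-1010) = 3000 ft.
ISA temperature at 3000 ft = 15 − 2 × (3000/1000) = 9°C.
ISA deviation = 4 − 9 = -5°C.
Density altitude = 3000 + 120 × (-5) = 2400 ft.

2400 ft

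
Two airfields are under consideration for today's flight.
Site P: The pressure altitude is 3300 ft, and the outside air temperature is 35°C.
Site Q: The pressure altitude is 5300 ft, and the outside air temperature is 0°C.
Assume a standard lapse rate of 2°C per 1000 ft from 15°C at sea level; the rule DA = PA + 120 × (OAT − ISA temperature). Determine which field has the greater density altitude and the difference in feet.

Site P: ISA temp = 8.4°C, deviation +26.6°C, DA = 3300 + 120 × 26.6 = 6492 ft.
Site Q: ISA temp = 4.4°C, deviation -4.4°C, DA = 5300 + 120 × (-4.4) = 4772 ft.
Site P is higher by 6492 − 4772 = 1720 ft.

Site P by 1720 ft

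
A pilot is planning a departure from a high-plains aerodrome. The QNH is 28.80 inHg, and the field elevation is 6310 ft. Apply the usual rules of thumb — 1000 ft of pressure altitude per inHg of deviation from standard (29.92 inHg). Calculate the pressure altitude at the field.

Pressure correction = (29.92 − 28.80) × 1000 = +1120 ft.
Pressure altitude = 6310 + (+1120) = 7430 ft.

7430 ft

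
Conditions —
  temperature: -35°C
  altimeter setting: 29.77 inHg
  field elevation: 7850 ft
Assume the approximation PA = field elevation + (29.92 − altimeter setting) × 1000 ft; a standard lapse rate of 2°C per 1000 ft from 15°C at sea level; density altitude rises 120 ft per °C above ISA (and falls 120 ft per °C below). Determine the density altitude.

3920 ft

Pressure altitude = 7850 + (29.92 − 29.77) × 1000 = 7850 + (+150) = 8000 ft.
ISA temperature at 8000 ft = 15 − 2 × (8000/1000) = -1°C.
ISA deviation = -35 − (-1) = -34°C.
Density altitude = 8000 + 120 × (-34) = 3920 ft.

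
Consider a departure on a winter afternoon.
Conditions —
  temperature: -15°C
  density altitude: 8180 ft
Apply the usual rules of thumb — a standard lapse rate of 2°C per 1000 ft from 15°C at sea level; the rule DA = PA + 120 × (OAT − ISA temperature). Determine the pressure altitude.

9500 ft

DA = PA + 120 × (OAT − (15 − 2·PA/1000)) = PA + 120·OAT − 1800 + 0.24·PA = 1.24·PA + 120·OAT − 1800.
So 1.24·PA = 8180 − 120 × (-15) + 1800 = 11780.
PA = 11780 / 1.24 = 9500 ft.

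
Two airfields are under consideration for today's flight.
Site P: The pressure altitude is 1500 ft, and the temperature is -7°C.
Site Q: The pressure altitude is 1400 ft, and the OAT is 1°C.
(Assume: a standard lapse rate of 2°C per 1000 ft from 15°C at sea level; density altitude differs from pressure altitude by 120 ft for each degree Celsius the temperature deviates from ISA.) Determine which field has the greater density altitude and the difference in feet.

Site Q by 836 ft

Site P: ISA temp = 12°C, deviation -19°C, DA = 1500 + 120 × (-19) = -780 ft.
Site Q: ISA temp = 12.2°C, deviation -11.2°C, DA = 1400 + 120 × (-11.2) = 56 ft.
Site Q is higher by 56 − (-780) = 836 ft.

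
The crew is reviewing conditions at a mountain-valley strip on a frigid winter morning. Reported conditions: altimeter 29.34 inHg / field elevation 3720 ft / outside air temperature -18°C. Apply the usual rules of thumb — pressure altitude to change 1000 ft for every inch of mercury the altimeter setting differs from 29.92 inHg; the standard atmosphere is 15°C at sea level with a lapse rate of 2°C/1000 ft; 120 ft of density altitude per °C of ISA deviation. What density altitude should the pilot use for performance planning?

Pressure altitude = 3720 + (29.92 − 29.34) × 1000 = 3720 + (+580) = 4300 ft.
ISA temperature at 4300 ft = 15 − 2 × (4300/1000) = 6.4°C.
ISA deviation = -18 − 6.4 = -24.4°C.
Density altitude = 4300 + 120 × (-24.4) = 1372 ft.

1372 ft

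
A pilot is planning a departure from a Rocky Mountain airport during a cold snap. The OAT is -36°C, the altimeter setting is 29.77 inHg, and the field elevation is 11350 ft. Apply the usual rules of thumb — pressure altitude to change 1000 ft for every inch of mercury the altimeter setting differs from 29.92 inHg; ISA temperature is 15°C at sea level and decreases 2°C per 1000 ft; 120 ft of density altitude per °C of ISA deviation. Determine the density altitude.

Pressure altitude = 11350 + (29.92 − 29.77) × 1000 = 11350 + (+150) = 11500 ft.
ISA temperature at 11500 ft = 15 − 2 × (11500/1000) = -8°C.
ISA deviation = -36 − (-8) = -28°C.
Density altitude = 11500 + 120 × (-28) = 8140 ft.

8140 ft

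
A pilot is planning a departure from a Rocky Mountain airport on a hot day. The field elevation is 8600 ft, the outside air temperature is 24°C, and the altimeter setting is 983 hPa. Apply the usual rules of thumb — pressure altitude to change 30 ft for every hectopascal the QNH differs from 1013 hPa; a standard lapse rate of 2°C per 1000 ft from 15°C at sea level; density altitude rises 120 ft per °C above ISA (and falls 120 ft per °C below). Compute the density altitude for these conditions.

12860 ft

Pressure altitude = 8600 + (1013 − 983) × 30 = 8600 + (+900) = 9500 ft.
ISA temperature at 9500 ft = 15 − 2 × (9500/1000) = -4°C.
ISA deviation = 24 − (-4) = +28°C.
Density altitude = 9500 + 120 × (28) = 12860 ft.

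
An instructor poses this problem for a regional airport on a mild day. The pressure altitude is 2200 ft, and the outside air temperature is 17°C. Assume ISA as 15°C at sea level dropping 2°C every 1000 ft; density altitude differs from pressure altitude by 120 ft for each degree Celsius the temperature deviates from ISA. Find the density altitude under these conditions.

ISA temperature at 2200 ft = 15 − 2 × (2200/1000) = 10.6°C.
ISA deviation = 17 − 10.6 = +6.4°C.
Density altitude = 2200 + 120 × (6.4) = 2200 + (+768) = 2968 ft.

2968 ft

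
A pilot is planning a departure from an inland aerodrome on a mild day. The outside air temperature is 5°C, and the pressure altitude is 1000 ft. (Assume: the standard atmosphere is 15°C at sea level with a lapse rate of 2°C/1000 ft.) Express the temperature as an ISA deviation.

ISA-8°C

ISA temperature at 1000 ft = 15 − 2 × (1000/1000) = 13°C.
Deviation = OAT − ISA = 5 − 13 = -8°C.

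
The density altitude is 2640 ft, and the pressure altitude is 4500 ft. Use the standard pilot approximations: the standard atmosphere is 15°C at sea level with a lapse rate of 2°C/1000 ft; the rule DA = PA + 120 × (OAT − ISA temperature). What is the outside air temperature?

Density altitude − pressure altitude = 2640 − 4500 = -1860 ft.
At 120 ft/°C that is an ISA deviation of -1860/120 = -15.5°C.
ISA temperature at 4500 ft = 15 − 2 × (4500/1000) = 6°C.
OAT = ISA + deviation = 6 + (-15.5) = -9.5°C.

-9.5°C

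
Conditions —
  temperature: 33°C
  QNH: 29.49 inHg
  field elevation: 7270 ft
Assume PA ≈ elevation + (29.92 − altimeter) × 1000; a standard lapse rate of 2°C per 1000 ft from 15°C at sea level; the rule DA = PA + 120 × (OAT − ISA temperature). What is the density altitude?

Pressure altitude = 7270 + (29.92 − 29.49) × 1000 = 7270 + (+430) = 7700 ft.
ISA temperature at 7700 ft = 15 − 2 × (7700/1000) = -0.4°C.
ISA deviation = 33 − (-0.4) = +33.4°C.
Density altitude = 7700 + 120 × (33.4) = 11708 ft.

11708 ft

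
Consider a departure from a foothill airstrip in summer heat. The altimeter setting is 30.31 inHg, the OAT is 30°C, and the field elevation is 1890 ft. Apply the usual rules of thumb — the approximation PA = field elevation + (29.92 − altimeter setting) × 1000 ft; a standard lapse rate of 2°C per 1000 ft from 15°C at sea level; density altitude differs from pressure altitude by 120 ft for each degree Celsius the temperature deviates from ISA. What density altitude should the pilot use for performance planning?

Pressure altitude = 1890 + (29.92 − 30.31) × 1000 = 1890 + (-390) = 1500 ft.
ISA temperature at 1500 ft = 15 − 2 × (1500/1000) = 12°C.
ISA deviation = 30 − 12 = +18°C.
Density altitude = 1500 + 120 × (18) = 3660 ft.

3660 ft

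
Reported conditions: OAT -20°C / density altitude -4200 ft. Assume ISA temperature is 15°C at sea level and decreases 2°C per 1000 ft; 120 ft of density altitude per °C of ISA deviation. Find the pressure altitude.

0 ft

DA = PA + 120 × (OAT − (15 − 2·PA/1000)) = PA + 120·OAT − 1800 + 0.24·PA = 1.24·PA + 120·OAT − 1800.
So 1.24·PA = -4200 − 120 × (-20) + 1800 = 0.
PA = 0 / 1.24 = 0 ft.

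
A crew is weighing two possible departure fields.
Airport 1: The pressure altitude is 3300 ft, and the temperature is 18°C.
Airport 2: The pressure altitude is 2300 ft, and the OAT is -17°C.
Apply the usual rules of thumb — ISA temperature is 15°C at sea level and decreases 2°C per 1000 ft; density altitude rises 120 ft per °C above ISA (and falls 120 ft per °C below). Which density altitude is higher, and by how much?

Airport 1 by 5440 ft

Airport 1: ISA temp = 8.4°C, deviation +9.6°C, DA = 3300 + 120 × 9.6 = 4452 ft.
Airport 2: ISA temp = 10.4°C, deviation -27.4°C, DA = 2300 + 120 × (-27.4) = -988 ft.
Airport 1 is higher by 4452 − (-988) = 5440 ft.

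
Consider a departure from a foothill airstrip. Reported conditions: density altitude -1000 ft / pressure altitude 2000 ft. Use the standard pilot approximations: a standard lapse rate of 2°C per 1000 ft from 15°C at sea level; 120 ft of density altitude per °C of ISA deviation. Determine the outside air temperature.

-14°C

Density altitude − pressure altitude = -1000 − 2000 = -3000 ft.
At 120 ft/°C that is an ISA deviation of -3000/120 = -25°C.
ISA temperature at 2000 ft = 15 − 2 × (2000/1000) = 11°C.
OAT = ISA + deviation = 11 + (-25) = -14°C.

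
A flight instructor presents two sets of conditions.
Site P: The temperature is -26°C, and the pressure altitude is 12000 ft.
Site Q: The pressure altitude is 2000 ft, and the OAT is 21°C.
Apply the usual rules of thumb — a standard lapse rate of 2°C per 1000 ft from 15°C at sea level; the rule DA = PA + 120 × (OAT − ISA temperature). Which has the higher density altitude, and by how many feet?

Site P by 6760 ft

Site P: ISA temp = -9°C, deviation -17°C, DA = 12000 + 120 × (-17) = 9960 ft.
Site Q: ISA temp = 11°C, deviation +10°C, DA = 2000 + 120 × 10 = 3200 ft.
Site P is higher by 9960 − 3200 = 6760 ft.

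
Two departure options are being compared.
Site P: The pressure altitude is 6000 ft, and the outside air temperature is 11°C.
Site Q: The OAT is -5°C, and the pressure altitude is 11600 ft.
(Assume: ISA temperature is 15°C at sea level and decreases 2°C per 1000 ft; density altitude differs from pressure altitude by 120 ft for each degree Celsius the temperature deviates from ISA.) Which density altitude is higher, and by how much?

Site Q by 5024 ft

Site P: ISA temp = 3°C, deviation +8°C, DA = 6000 + 120 × 8 = 6960 ft.
Site Q: ISA temp = -8.2°C, deviation +3.2°C, DA = 11600 + 120 × 3.2 = 11984 ft.
Site Q is higher by 11984 − 6960 = 5024 ft.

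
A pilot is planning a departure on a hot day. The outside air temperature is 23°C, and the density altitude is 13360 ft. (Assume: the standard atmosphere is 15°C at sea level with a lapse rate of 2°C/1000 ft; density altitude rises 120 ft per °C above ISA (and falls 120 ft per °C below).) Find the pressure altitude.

DA = PA + 120 × (OAT − (15 − 2·PA/1000)) = PA + 120·OAT − 1800 + 0.24·PA = 1.24·PA + 120·OAT − 1800.
So 1.24·PA = 13360 − 120 × 23 + 1800 = 12400.
PA = 12400 / 1.24 = 10000 ft.

10000 ft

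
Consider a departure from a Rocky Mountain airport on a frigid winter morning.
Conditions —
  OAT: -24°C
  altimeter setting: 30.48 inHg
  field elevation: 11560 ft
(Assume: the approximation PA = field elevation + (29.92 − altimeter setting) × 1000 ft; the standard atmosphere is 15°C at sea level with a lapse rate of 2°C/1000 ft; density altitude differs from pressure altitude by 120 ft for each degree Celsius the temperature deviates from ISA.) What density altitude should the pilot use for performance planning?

8960 ft

Pressure altitude = 11560 + (29.92 − 30.48) × 1000 = 11560 + (-560) = 11000 ft.
ISA temperature at 11000 ft = 15 − 2 × (11000/1000) = -7°C.
ISA deviation = -24 − (-7) = -17°C.
Density altitude = 11000 + 120 × (-17) = 8960 ft.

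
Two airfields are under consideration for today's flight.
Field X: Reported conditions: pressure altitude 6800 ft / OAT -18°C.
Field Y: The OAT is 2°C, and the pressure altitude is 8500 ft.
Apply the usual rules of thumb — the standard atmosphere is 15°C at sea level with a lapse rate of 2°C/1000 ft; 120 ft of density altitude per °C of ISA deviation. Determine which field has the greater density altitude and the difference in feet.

Field Y by 4508 ft

Field X: ISA temp = 1.4°C, deviation -19.4°C, DA = 6800 + 120 × (-19.4) = 4472 ft.
Field Y: ISA temp = -2°C, deviation +4°C, DA = 8500 + 120 × 4 = 8980 ft.
Field Y is higher by 8980 − 4472 = 4508 ft.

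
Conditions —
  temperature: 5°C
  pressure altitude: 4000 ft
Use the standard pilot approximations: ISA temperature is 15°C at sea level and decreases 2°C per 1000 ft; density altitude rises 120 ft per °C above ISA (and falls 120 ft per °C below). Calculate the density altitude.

3760 ft

ISA temperature at 4000 ft = 15 − 2 × (4000/1000) = 7°C.
ISA deviation = 5 − 7 = -2°C.
Density altitude = 4000 + 120 × (-2) = 4000 + (-240) = 3760 ft.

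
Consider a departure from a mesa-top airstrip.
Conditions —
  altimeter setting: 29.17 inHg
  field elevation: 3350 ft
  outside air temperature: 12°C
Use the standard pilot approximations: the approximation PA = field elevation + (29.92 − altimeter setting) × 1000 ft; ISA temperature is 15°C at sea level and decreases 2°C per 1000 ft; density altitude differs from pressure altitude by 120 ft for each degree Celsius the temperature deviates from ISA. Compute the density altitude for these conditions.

Pressure altitude = 3350 + (29.92 − 29.17) × 1000 = 3350 + (+750) = 4100 ft.
ISA temperature at 4100 ft = 15 − 2 × (4100/1000) = 6.8°C.
ISA deviation = 12 − 6.8 = +5.2°C.
Density altitude = 4100 + 120 × (5.2) = 4724 ft.

4724 ft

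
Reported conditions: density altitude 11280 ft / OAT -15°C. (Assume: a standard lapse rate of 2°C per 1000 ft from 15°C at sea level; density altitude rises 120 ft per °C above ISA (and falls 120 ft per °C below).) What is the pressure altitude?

12000 ft

DA = PA + 120 × (OAT − (15 − 2·PA/1000)) = PA + 120·OAT − 1800 + 0.24·PA = 1.24·PA + 120·OAT − 1800.
So 1.24·PA = 11280 − 120 × (-15) + 1800 = 14880.
PA = 14880 / 1.24 = 12000 ft.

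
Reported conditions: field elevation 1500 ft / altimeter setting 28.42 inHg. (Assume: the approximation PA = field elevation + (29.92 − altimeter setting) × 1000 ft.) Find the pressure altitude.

Pressure correction = (29.92 − 28.42) × 1000 = +1500 ft.
Pressure altitude = 1500 + (+1500) = 3000 ft.

3000 ft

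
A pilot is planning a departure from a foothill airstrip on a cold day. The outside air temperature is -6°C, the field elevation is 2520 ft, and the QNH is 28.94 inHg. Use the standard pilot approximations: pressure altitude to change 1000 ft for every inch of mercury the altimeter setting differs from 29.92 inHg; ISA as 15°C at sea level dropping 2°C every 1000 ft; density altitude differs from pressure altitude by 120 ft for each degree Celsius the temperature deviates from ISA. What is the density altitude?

1820 ft

Pressure altitude = 2520 + (29.92 − 28.94) × 1000 = 2520 + (+980) = 3500 ft.
ISA temperature at 3500 ft = 15 − 2 × (3500/1000) = 8°C.
ISA deviation = -6 − 8 = -14°C.
Density altitude = 3500 + 120 × (-14) = 1820 ft.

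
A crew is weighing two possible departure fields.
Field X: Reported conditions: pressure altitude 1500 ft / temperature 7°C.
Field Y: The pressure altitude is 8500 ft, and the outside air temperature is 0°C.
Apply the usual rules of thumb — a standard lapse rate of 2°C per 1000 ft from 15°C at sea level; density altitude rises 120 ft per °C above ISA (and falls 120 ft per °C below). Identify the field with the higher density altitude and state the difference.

Field Y by 7840 ft

Field X: ISA temp = 12°C, deviation -5°C, DA = 1500 + 120 × (-5) = 900 ft.
Field Y: ISA temp = -2°C, deviation +2°C, DA = 8500 + 120 × 2 = 8740 ft.
Field Y is higher by 8740 − 900 = 7840 ft.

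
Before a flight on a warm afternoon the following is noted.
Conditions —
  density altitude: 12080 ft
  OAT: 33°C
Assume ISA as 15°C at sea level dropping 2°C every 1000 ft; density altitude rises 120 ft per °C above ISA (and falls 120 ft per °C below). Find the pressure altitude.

DA = PA + 120 × (OAT − (15 − 2·PA/1000)) = PA + 120·OAT − 1800 + 0.24·PA = 1.24·PA + 120·OAT − 1800.
So 1.24·PA = 12080 − 120 × 33 + 1800 = 9920.
PA = 9920 / 1.24 = 8000 ft.

8000 ft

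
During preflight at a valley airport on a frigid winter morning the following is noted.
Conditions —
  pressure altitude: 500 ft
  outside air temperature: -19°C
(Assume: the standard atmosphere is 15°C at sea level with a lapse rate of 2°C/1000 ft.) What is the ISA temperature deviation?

ISA-33°C

ISA temperature at 500 ft = 15 − 2 × (500/1000) = 14°C.
Deviation = OAT − ISA = -19 − 14 = -33°C.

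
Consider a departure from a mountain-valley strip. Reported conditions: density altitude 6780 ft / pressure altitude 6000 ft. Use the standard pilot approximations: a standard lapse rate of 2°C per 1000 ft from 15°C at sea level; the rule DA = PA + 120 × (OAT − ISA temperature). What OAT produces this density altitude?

9.5°C

Density altitude − pressure altitude = 6780 − 6000 = +780 ft.
At 120 ft/°C that is an ISA deviation of 780/120 = +6.5°C.
ISA temperature at 6000 ft = 15 − 2 × (6000/1000) = 3°C.
OAT = ISA + deviation = 3 + (+6.5) = 9.5°C.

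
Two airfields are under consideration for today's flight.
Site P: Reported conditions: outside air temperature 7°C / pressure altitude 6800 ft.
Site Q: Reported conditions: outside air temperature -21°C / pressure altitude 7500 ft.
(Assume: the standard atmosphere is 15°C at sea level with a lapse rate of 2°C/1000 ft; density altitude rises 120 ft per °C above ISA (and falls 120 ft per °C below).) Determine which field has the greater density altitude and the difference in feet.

Site P: ISA temp = 1.4°C, deviation +5.6°C, DA = 6800 + 120 × 5.6 = 7472 ft.
Site Q: ISA temp = 0°C, deviation -21°C, DA = 7500 + 120 × (-21) = 4980 ft.
Site P is higher by 7472 − 4980 = 2492 ft.

Site P by 2492 ft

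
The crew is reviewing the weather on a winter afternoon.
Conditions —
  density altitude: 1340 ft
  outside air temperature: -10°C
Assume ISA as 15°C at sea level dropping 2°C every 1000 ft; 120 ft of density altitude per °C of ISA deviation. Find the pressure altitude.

DA = PA + 120 × (OAT − (15 − 2·PA/1000)) = PA + 120·OAT − 1800 + 0.24·PA = 1.24·PA + 120·OAT − 1800.
So 1.24·PA = 1340 − 120 × (-10) + 1800 = 4340.
PA = 4340 / 1.24 = 3500 ft.

3500 ft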